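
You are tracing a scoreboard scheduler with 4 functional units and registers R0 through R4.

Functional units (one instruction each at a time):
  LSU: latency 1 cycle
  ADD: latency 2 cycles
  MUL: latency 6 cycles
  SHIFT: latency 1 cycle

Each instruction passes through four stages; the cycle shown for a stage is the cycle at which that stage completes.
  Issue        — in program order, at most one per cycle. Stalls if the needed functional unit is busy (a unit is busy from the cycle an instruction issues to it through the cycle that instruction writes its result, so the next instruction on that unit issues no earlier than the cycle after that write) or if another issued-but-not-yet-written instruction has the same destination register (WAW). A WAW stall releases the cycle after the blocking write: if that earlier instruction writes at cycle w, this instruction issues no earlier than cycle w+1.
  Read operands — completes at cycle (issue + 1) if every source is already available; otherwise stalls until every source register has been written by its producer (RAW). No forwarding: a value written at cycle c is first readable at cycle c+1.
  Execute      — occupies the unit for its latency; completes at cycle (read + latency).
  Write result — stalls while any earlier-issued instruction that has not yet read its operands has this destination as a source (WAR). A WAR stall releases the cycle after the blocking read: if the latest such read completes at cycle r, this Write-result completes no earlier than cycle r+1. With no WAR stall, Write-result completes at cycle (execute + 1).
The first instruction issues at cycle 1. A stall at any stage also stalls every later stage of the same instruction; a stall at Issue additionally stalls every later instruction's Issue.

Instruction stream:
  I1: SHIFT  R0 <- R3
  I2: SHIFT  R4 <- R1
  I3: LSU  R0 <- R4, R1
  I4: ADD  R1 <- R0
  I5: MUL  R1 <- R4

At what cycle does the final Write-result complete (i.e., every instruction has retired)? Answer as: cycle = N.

cycle = 24

[1] issue I1 (SHIFT)
[2] I1 read-ops
[3] I1 finished on SHIFT
[4] I1→R0
[5] issue I2 (SHIFT)
[6] I2 read-ops · issue I3 (LSU)
[7] I2 finished on SHIFT · issue I4 (ADD)
[8] I2→R4
[9] I3 read-ops
[10] I3 finished on LSU
[11] I3→R0
[12] I4 read-ops
[14] I4 finished on ADD
[15] I4→R1
[16] issue I5 (MUL)
[17] I5 read-ops
[23] I5 finished on MUL
[24] I5→R1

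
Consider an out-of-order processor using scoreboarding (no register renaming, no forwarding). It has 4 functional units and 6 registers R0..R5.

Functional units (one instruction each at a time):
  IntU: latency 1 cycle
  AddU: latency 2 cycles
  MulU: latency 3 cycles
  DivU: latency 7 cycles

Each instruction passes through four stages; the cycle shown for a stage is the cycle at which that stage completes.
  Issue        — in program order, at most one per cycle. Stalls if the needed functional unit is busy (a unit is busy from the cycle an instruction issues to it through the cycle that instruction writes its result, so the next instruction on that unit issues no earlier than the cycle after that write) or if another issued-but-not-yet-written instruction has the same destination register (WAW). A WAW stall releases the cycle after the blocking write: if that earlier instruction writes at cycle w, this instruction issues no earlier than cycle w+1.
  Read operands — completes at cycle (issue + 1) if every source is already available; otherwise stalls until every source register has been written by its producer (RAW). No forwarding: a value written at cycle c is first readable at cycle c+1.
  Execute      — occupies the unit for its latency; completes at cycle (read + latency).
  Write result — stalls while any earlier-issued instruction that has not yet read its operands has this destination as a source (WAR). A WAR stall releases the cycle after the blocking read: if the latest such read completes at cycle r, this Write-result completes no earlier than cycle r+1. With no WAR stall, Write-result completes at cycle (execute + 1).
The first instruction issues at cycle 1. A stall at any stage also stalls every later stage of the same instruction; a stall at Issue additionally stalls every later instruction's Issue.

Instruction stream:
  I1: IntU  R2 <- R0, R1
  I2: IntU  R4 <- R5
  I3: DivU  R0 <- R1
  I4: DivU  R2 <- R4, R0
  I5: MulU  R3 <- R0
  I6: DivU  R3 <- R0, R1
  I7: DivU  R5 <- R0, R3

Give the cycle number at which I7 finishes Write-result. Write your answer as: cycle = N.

I1  is:1  ro:2  ex:3  wr:4
I2  is:5  ro:6  ex:7  wr:8  — struct: IntU busy until I1 writes@4
I3  is:6  ro:7  ex:14  wr:15
I4  is:16  ro:17  ex:24  wr:25  — struct: DivU busy until I3 writes@15
I5  is:17  ro:18  ex:21  wr:22
I6  is:26  ro:27  ex:34  wr:35  — struct: DivU busy until I4 writes@25
I7  is:36  ro:37  ex:44  wr:45  — struct: DivU busy until I6 writes@35

cycle = 45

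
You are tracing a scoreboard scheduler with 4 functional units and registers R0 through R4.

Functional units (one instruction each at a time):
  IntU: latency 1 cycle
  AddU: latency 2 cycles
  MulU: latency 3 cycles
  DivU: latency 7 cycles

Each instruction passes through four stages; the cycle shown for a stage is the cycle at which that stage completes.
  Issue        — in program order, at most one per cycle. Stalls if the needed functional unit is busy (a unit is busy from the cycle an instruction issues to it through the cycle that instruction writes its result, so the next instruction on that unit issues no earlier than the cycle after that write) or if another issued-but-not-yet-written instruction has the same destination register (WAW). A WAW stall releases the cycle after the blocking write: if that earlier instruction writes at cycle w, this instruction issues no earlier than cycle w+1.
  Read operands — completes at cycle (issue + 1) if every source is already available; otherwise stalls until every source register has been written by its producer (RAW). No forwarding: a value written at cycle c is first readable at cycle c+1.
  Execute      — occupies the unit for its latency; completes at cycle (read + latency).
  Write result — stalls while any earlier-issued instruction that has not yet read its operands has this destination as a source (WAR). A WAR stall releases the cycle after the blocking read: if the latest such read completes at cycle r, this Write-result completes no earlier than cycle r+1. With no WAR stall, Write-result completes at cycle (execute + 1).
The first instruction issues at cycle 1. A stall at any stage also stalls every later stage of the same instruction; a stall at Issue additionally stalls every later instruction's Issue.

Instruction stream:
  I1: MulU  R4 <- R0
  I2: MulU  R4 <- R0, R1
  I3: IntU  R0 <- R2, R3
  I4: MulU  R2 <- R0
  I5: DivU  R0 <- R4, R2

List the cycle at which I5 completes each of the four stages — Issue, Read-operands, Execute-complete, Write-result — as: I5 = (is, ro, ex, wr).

I5 = (14, 19, 26, 27)

cycle 1: I1 issues→MulU
cycle 2: I1 reads
cycle 5: I1 exec-done
cycle 6: I1 writes R4
cycle 7: I2 issues→MulU
cycle 8: I2 reads | I3 issues→IntU
cycle 9: I3 reads
cycle 10: I3 exec-done
cycle 11: I2 exec-done | I3 writes R0
cycle 12: I2 writes R4
cycle 13: I4 issues→MulU
cycle 14: I4 reads | I5 issues→DivU
cycle 17: I4 exec-done
cycle 18: I4 writes R2
cycle 19: I5 reads
cycle 26: I5 exec-done
cycle 27: I5 writes R0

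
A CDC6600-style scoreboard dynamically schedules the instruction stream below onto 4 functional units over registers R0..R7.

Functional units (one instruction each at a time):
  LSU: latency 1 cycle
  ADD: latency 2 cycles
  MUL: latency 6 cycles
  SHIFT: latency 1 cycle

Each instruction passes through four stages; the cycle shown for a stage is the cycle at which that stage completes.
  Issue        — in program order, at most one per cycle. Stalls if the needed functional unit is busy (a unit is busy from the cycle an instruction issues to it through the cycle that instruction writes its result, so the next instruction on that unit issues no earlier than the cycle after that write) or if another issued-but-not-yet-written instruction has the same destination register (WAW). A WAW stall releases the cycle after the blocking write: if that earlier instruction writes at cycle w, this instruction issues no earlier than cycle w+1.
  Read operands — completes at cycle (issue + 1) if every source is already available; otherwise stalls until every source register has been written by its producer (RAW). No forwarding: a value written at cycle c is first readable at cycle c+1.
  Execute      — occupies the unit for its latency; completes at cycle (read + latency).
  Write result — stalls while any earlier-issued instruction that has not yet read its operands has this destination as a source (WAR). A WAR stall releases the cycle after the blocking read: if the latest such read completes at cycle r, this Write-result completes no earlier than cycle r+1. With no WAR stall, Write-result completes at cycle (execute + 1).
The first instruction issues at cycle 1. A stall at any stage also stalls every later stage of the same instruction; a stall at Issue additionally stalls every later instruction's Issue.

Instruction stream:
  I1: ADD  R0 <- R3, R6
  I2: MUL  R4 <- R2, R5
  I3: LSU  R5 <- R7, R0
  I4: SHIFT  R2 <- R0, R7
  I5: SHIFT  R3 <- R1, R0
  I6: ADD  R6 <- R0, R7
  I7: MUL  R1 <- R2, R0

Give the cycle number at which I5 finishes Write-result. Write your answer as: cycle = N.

cycle = 12

[I1] 1/2/4/5
[I2] 2/3/9/10
[I3] 3/6/7/8  (RAW R0: wait I1 write@5)
[I4] 4/6/7/8  (RAW R0: wait I1 write@5)
[I5] 9/10/11/12  (struct: SHIFT busy until I4 writes@8)
[I6] 10/11/13/14
[I7] 11/12/18/19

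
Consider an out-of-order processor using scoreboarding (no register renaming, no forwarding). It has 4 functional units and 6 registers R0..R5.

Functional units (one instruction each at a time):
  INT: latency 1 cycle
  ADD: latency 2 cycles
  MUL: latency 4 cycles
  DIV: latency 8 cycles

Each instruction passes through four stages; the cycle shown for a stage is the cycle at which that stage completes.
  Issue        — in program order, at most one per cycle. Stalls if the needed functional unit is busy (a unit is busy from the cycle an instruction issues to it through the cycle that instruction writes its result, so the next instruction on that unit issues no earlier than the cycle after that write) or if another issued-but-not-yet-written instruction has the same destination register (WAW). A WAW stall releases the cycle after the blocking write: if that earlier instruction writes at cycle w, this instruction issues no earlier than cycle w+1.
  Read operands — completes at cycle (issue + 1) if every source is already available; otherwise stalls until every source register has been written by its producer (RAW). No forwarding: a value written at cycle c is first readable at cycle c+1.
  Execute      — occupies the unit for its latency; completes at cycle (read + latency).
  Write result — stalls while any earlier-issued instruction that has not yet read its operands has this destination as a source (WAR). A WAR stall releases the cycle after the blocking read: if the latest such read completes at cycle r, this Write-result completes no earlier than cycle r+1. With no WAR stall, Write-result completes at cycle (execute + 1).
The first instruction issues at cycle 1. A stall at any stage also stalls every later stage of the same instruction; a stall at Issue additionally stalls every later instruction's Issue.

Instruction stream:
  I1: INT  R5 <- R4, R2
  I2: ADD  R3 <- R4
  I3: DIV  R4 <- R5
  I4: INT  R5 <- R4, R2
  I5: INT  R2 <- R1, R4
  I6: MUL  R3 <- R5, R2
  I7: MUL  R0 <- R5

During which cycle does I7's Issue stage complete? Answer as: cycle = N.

cycle = 28

cycle 1: I1→INT
cycle 2: I1 RO · I2→ADD
cycle 3: I1 EX · I2 RO · I3→DIV
cycle 4: I1 WR R5
cycle 5: I2 EX · I3 RO · I4→INT
cycle 6: I2 WR R3
cycle 13: I3 EX
cycle 14: I3 WR R4
cycle 15: I4 RO
cycle 16: I4 EX
cycle 17: I4 WR R5
cycle 18: I5→INT
cycle 19: I5 RO · I6→MUL
cycle 20: I5 EX
cycle 21: I5 WR R2
cycle 22: I6 RO
cycle 26: I6 EX
cycle 27: I6 WR R3
cycle 28: I7→MUL
cycle 29: I7 RO
cycle 33: I7 EX
cycle 34: I7 WR R0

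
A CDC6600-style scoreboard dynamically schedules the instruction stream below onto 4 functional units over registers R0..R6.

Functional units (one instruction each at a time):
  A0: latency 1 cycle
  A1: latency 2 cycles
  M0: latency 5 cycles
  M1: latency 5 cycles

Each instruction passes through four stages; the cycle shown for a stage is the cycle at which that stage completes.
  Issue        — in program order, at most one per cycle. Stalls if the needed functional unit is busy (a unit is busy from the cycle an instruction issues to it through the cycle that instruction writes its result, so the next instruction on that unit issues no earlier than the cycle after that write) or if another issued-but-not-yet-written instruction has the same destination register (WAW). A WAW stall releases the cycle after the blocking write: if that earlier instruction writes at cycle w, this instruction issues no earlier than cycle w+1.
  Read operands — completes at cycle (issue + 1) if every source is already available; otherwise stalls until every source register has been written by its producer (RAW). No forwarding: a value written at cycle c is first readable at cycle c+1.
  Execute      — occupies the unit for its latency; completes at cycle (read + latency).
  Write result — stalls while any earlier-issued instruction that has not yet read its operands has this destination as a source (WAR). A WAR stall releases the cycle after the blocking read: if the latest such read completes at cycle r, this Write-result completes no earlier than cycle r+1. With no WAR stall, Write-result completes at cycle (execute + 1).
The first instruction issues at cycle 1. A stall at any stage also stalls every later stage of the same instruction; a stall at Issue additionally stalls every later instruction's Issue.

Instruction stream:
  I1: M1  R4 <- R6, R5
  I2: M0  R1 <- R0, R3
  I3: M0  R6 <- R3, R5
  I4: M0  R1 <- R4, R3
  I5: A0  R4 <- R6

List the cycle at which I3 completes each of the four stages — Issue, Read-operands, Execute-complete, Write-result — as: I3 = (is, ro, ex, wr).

  I1 | 1 | 2 | 7 | 8
  I2 | 2 | 3 | 8 | 9
  I3 | 10 | 11 | 16 | 17   struct: M0 busy until I2 writes@9
  I4 | 18 | 19 | 24 | 25   struct: M0 busy until I3 writes@17
  I5 | 19 | 20 | 21 | 22

I3 = (10, 11, 16, 17)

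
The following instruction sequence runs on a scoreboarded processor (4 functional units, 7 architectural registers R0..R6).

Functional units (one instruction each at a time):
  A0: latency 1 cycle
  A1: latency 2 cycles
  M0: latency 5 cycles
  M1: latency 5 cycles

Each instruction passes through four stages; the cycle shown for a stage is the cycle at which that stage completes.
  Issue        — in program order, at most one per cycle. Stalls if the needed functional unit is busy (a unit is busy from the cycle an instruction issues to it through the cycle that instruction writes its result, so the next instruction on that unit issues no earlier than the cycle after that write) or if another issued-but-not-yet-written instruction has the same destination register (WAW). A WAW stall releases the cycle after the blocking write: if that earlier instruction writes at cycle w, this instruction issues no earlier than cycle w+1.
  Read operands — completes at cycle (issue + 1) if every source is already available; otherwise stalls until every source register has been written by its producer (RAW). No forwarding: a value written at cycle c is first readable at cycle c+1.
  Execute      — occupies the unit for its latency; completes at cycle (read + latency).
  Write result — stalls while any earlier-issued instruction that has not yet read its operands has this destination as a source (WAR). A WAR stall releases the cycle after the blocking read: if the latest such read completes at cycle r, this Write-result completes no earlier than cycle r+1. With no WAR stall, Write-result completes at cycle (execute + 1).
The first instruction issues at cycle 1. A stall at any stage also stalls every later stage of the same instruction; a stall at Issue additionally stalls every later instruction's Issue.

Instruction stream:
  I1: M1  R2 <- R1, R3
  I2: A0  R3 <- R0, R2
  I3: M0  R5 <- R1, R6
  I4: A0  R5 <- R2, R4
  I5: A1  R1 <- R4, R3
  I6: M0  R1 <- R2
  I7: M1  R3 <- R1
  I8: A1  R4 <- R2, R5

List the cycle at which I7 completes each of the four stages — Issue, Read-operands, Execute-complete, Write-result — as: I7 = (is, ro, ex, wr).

1) issue 1, read 2, done 7, write 8
2) issue 2, read 9, done 10, write 11  <RAW R2: wait I1 write@8>
3) issue 3, read 4, done 9, write 10
4) issue 12, read 13, done 14, write 15  <struct: A0 busy until I2 writes@11>
5) issue 13, read 14, done 16, write 17
6) issue 18, read 19, done 24, write 25  <WAW R1: wait I5 write@17>
7) issue 19, read 26, done 31, write 32  <RAW R1: wait I6 write@25>
8) issue 20, read 21, done 23, write 24

I7 = (19, 26, 31, 32)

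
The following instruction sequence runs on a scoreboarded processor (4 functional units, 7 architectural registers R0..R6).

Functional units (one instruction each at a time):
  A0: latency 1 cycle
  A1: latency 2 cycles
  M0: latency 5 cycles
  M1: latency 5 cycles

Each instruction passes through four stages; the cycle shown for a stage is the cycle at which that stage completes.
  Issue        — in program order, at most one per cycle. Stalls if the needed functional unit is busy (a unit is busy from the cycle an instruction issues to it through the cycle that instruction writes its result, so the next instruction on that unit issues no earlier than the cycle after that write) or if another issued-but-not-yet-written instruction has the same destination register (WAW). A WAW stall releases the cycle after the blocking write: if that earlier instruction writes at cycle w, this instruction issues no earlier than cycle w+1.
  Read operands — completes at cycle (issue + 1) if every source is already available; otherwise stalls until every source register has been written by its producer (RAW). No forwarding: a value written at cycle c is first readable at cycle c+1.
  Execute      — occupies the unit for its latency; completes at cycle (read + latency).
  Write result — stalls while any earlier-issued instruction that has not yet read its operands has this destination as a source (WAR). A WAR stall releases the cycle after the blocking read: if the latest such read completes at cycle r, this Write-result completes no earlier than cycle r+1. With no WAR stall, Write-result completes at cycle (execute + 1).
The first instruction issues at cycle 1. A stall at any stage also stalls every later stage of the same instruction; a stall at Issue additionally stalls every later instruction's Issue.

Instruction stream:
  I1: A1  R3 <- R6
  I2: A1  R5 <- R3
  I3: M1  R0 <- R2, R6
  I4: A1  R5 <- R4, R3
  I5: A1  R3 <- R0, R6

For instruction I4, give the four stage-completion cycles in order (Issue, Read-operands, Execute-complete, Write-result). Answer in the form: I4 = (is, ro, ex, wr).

cycle 1: I1 issues→A1
cycle 2: I1 reads
cycle 4: I1 exec-done
cycle 5: I1 writes R3
cycle 6: I2 issues→A1
cycle 7: I2 reads | I3 issues→M1
cycle 8: I3 reads
cycle 9: I2 exec-done
cycle 10: I2 writes R5
cycle 11: I4 issues→A1
cycle 12: I4 reads
cycle 13: I3 exec-done
cycle 14: I3 writes R0 | I4 exec-done
cycle 15: I4 writes R5
cycle 16: I5 issues→A1
cycle 17: I5 reads
cycle 19: I5 exec-done
cycle 20: I5 writes R3

I4 = (11, 12, 14, 15)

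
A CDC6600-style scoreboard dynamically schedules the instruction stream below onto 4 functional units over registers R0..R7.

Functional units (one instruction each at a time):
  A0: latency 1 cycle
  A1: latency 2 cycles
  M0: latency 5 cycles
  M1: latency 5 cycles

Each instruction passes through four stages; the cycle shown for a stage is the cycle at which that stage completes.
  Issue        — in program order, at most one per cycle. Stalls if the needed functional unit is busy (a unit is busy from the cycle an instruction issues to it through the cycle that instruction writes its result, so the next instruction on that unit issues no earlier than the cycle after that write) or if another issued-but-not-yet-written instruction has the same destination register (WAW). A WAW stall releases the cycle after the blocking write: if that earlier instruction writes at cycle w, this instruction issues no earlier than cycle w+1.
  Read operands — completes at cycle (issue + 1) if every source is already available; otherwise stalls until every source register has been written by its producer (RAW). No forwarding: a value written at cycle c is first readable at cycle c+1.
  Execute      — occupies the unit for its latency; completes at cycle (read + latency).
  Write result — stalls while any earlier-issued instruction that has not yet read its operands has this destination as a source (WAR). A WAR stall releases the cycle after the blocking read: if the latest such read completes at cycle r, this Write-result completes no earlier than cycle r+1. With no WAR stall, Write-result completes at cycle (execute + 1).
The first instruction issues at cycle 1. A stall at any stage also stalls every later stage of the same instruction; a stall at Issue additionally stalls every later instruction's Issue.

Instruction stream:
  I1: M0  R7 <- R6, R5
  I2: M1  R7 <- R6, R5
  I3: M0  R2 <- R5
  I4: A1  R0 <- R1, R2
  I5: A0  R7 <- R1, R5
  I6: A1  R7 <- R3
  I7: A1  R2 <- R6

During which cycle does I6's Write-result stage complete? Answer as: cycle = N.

cycle = 26

c1: I1 dispatched to M0
c2: I1 operands ready
c7: I1 complete
c8: R7←I1
c9: I2 dispatched to M1
c10: I2 operands ready · I3 dispatched to M0
c11: I3 operands ready · I4 dispatched to A1
c15: I2 complete
c16: R7←I2 · I3 complete
c17: R2←I3 · I5 dispatched to A0
c18: I4 operands ready · I5 operands ready
c19: I5 complete
c20: I4 complete · R7←I5
c21: R0←I4
c22: I6 dispatched to A1
c23: I6 operands ready
c25: I6 complete
c26: R7←I6
c27: I7 dispatched to A1
c28: I7 operands ready
c30: I7 complete
c31: R2←I7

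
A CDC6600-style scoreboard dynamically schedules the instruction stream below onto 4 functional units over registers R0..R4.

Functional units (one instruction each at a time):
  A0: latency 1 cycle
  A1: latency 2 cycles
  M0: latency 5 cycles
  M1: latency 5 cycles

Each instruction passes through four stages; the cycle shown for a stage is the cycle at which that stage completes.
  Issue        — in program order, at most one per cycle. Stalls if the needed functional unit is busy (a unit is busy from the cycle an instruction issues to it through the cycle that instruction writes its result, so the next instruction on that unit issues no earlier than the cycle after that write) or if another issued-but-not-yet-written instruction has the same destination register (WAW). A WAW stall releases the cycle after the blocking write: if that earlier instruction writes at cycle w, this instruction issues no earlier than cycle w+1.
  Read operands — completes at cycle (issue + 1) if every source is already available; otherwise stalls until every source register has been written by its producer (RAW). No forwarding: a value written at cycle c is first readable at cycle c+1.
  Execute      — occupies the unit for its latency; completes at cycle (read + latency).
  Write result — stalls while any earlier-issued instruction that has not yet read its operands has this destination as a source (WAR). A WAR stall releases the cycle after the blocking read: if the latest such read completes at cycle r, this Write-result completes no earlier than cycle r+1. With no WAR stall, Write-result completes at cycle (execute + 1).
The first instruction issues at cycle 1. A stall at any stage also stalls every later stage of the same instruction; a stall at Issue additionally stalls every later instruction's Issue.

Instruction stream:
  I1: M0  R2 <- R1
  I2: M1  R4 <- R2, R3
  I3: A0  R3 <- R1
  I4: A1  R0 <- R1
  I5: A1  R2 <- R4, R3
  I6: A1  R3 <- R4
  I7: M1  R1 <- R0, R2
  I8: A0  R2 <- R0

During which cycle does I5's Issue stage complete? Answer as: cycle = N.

cycle = 9

  I1 | 1 | 2 | 7 | 8
  I2 | 2 | 9 | 14 | 15   RAW R2: wait I1 write@8
  I3 | 3 | 4 | 5 | 10   WAR R3: wait I2 read@9
  I4 | 4 | 5 | 7 | 8
  I5 | 9 | 16 | 18 | 19   struct: A1 busy until I4 writes@8 · RAW R4: wait I2 write@15
  I6 | 20 | 21 | 23 | 24   struct: A1 busy until I5 writes@19
  I7 | 21 | 22 | 27 | 28
  I8 | 22 | 23 | 24 | 25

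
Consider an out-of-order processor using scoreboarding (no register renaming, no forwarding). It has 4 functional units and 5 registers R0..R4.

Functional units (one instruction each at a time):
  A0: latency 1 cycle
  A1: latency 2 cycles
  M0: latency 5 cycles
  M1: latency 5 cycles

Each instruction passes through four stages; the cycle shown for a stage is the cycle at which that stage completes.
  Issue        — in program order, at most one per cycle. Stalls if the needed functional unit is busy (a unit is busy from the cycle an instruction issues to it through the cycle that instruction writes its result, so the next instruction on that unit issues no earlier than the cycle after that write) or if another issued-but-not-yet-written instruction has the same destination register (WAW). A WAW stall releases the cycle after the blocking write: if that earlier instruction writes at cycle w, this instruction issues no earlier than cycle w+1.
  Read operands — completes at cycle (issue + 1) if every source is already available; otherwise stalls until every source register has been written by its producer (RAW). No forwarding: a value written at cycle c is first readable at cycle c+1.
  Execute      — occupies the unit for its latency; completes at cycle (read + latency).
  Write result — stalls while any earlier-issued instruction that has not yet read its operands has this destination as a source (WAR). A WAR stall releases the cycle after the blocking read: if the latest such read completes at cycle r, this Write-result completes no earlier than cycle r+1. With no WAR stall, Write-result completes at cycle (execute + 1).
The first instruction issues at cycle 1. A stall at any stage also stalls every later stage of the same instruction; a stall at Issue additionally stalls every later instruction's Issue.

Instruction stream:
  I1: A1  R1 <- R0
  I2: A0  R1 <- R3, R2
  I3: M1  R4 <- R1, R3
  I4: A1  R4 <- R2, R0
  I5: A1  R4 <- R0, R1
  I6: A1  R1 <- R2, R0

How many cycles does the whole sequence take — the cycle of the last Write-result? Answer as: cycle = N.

[I1] 1/2/4/5
[I2] 6/7/8/9  (WAW R1: wait I1 write@5)
[I3] 7/10/15/16  (RAW R1: wait I2 write@9)
[I4] 17/18/20/21  (WAW R4: wait I3 write@16)
[I5] 22/23/25/26  (struct: A1 busy until I4 writes@21)
[I6] 27/28/30/31  (struct: A1 busy until I5 writes@26)

cycle = 31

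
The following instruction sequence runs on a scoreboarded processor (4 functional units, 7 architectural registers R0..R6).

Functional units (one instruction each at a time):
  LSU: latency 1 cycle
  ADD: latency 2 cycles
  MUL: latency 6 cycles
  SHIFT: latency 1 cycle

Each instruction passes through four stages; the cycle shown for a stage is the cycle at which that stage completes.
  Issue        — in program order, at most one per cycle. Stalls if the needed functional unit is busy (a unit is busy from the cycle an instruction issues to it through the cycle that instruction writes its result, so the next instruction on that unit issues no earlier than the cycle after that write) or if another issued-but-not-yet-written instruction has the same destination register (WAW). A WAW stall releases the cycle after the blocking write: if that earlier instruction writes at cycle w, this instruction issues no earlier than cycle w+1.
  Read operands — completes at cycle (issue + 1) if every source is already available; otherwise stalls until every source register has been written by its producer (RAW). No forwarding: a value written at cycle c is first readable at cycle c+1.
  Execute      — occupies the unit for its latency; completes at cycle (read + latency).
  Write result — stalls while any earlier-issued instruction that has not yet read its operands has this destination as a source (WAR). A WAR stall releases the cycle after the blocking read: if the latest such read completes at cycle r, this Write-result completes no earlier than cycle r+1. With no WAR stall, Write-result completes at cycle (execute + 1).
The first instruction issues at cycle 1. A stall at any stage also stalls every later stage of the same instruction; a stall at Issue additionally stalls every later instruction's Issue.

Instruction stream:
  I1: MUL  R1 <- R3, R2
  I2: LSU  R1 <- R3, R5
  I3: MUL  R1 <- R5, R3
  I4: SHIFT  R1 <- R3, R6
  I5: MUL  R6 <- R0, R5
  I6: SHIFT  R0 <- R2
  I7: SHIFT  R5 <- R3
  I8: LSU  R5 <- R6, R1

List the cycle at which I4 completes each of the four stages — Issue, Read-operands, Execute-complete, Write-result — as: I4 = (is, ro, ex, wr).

I4 = (23, 24, 25, 26)

cycle 1: issue I1 (MUL)
cycle 2: I1 read-ops
cycle 8: I1 finished on MUL
cycle 9: I1→R1
cycle 10: issue I2 (LSU)
cycle 11: I2 read-ops
cycle 12: I2 finished on LSU
cycle 13: I2→R1
cycle 14: issue I3 (MUL)
cycle 15: I3 read-ops
cycle 21: I3 finished on MUL
cycle 22: I3→R1
cycle 23: issue I4 (SHIFT)
cycle 24: I4 read-ops, issue I5 (MUL)
cycle 25: I4 finished on SHIFT, I5 read-ops
cycle 26: I4→R1
cycle 27: issue I6 (SHIFT)
cycle 28: I6 read-ops
cycle 29: I6 finished on SHIFT
cycle 30: I6→R0
cycle 31: I5 finished on MUL, issue I7 (SHIFT)
cycle 32: I5→R6, I7 read-ops
cycle 33: I7 finished on SHIFT
cycle 34: I7→R5
cycle 35: issue I8 (LSU)
cycle 36: I8 read-ops
cycle 37: I8 finished on LSU
cycle 38: I8→R5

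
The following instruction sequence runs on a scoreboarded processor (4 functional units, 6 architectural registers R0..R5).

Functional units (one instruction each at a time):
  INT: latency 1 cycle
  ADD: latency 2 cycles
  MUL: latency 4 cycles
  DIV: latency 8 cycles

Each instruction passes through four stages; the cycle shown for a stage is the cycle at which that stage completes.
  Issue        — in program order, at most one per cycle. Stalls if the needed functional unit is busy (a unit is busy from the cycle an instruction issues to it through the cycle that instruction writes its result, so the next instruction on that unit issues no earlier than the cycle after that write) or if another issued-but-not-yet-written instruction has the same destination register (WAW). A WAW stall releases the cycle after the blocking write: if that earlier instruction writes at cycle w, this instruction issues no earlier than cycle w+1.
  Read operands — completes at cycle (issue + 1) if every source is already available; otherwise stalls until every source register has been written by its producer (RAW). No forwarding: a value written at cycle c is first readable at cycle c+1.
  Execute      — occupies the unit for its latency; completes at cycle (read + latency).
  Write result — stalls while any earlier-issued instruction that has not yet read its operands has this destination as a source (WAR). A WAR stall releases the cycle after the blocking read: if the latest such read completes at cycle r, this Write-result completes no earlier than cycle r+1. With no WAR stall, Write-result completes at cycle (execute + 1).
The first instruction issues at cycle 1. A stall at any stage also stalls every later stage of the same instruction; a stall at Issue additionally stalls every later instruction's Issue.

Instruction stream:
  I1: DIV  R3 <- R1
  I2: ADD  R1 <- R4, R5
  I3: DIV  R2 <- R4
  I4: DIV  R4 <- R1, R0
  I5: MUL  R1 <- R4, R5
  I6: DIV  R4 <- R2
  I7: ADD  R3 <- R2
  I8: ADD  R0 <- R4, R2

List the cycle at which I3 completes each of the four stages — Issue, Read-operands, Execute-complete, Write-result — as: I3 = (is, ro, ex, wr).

c1: I1 issues→DIV
c2: I1 reads; I2 issues→ADD
c3: I2 reads
c5: I2 exec-done
c6: I2 writes R1
c10: I1 exec-done
c11: I1 writes R3
c12: I3 issues→DIV
c13: I3 reads
c21: I3 exec-done
c22: I3 writes R2
c23: I4 issues→DIV
c24: I4 reads; I5 issues→MUL
c32: I4 exec-done
c33: I4 writes R4
c34: I5 reads; I6 issues→DIV
c35: I6 reads; I7 issues→ADD
c36: I7 reads
c38: I5 exec-done; I7 exec-done
c39: I5 writes R1; I7 writes R3
c40: I8 issues→ADD
c43: I6 exec-done
c44: I6 writes R4
c45: I8 reads
c47: I8 exec-done
c48: I8 writes R0

I3 = (12, 13, 21, 22)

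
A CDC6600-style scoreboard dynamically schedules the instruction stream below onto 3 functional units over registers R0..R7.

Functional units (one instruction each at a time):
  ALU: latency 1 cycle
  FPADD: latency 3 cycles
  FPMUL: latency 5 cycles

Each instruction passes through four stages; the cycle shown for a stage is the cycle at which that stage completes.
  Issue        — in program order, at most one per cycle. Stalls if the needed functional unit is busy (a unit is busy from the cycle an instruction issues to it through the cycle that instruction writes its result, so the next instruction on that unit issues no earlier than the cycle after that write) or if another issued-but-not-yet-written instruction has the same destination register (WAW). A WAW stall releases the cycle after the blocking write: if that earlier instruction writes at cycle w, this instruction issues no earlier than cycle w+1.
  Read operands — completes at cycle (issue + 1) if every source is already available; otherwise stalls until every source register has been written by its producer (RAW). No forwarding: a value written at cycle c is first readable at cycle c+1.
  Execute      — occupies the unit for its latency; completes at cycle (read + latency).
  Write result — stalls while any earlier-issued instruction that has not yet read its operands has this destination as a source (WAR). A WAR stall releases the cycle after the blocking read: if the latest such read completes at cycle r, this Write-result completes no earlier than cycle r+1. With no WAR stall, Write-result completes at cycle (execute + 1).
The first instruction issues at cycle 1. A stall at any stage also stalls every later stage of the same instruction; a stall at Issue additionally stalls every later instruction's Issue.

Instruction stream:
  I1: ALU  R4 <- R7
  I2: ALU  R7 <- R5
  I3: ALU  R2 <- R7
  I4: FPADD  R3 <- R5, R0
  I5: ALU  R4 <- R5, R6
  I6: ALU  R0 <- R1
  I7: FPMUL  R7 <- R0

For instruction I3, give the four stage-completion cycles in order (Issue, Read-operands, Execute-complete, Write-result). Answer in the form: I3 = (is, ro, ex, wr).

I3 = (9, 10, 11, 12)

1) issue 1, read 2, done 3, write 4
2) issue 5, read 6, done 7, write 8  <struct: ALU busy until I1 writes@4>
3) issue 9, read 10, done 11, write 12  <struct: ALU busy until I2 writes@8>
4) issue 10, read 11, done 14, write 15
5) issue 13, read 14, done 15, write 16  <struct: ALU busy until I3 writes@12>
6) issue 17, read 18, done 19, write 20  <struct: ALU busy until I5 writes@16>
7) issue 18, read 21, done 26, write 27  <RAW R0: wait I6 write@20>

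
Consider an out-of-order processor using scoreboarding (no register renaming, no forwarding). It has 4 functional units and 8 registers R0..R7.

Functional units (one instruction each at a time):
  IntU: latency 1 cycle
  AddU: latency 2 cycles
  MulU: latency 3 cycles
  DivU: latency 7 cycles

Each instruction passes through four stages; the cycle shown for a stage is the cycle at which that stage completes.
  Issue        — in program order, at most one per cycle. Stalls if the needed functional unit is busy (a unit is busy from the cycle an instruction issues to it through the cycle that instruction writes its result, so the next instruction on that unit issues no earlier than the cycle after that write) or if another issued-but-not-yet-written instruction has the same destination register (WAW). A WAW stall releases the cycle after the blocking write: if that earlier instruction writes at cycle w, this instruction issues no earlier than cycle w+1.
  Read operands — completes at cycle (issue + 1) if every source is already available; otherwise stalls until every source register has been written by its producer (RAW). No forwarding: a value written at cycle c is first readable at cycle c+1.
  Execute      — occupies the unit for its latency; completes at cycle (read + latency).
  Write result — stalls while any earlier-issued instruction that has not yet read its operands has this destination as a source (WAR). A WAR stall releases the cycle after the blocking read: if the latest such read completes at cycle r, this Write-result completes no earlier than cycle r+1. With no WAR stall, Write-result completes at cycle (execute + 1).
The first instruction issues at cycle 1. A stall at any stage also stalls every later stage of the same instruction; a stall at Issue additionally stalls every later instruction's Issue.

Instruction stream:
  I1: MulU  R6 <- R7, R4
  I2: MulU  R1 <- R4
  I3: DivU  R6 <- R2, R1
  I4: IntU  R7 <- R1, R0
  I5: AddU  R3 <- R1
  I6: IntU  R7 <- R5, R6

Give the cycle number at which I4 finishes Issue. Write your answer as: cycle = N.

cycle = 9

c1: I1→MulU
c2: I1 RO
c5: I1 EX
c6: I1 WR R6
c7: I2→MulU
c8: I2 RO | I3→DivU
c9: I4→IntU
c10: I5→AddU
c11: I2 EX
c12: I2 WR R1
c13: I3 RO | I4 RO | I5 RO
c14: I4 EX
c15: I4 WR R7 | I5 EX
c16: I5 WR R3 | I6→IntU
c20: I3 EX
c21: I3 WR R6
c22: I6 RO
c23: I6 EX
c24: I6 WR R7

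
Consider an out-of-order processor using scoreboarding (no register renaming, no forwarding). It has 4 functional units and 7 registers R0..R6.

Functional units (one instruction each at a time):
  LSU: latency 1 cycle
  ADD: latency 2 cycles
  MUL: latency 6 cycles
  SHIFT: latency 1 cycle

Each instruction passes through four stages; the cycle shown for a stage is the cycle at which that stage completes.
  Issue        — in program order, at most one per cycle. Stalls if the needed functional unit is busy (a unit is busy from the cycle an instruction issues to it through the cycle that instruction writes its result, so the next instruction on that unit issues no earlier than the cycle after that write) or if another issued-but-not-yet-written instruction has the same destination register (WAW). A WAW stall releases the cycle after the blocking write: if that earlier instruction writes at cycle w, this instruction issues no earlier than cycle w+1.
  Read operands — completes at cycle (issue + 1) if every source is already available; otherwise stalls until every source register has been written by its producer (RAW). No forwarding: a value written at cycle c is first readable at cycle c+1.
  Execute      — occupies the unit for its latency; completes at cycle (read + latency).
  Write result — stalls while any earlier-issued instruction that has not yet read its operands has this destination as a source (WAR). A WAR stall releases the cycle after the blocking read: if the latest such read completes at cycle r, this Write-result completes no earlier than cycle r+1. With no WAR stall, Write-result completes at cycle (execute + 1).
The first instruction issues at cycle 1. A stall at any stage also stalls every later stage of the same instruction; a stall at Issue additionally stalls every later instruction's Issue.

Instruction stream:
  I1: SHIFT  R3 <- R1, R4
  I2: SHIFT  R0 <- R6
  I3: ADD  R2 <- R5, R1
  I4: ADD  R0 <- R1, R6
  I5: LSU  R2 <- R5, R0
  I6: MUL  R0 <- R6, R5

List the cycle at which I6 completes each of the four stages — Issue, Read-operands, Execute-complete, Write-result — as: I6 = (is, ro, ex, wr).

I6 = (16, 17, 23, 24)

t=1  I1→SHIFT
t=2  I1 RO
t=3  I1 EX
t=4  I1 WR R3
t=5  I2→SHIFT
t=6  I2 RO, I3→ADD
t=7  I2 EX, I3 RO
t=8  I2 WR R0
t=9  I3 EX
t=10  I3 WR R2
t=11  I4→ADD
t=12  I4 RO, I5→LSU
t=14  I4 EX
t=15  I4 WR R0
t=16  I5 RO, I6→MUL
t=17  I5 EX, I6 RO
t=18  I5 WR R2
t=23  I6 EX
t=24  I6 WR R0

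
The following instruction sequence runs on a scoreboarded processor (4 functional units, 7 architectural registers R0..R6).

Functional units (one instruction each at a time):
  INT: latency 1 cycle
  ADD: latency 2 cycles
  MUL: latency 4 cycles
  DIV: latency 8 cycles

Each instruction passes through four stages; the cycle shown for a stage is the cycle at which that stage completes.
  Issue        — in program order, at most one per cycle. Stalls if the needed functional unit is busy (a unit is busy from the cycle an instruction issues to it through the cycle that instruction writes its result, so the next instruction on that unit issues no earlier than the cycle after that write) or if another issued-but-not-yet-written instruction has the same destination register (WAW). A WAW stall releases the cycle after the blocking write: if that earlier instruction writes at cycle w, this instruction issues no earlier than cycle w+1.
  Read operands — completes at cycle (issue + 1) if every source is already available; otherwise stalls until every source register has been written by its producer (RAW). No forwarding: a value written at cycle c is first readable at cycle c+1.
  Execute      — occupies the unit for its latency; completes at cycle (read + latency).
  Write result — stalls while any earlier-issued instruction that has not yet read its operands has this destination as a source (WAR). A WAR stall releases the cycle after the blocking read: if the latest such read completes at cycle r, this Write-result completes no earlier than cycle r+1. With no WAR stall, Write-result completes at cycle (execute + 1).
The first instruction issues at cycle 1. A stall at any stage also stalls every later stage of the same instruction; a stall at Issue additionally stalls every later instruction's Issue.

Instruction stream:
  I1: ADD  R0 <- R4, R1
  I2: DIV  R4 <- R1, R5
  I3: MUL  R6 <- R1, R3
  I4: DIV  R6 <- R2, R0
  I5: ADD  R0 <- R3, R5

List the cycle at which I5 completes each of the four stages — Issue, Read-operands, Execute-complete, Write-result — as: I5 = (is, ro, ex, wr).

cycle 1: I1→ADD
cycle 2: I1 RO | I2→DIV
cycle 3: I2 RO | I3→MUL
cycle 4: I1 EX | I3 RO
cycle 5: I1 WR R0
cycle 8: I3 EX
cycle 9: I3 WR R6
cycle 11: I2 EX
cycle 12: I2 WR R4
cycle 13: I4→DIV
cycle 14: I4 RO | I5→ADD
cycle 15: I5 RO
cycle 17: I5 EX
cycle 18: I5 WR R0
cycle 22: I4 EX
cycle 23: I4 WR R6

I5 = (14, 15, 17, 18)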